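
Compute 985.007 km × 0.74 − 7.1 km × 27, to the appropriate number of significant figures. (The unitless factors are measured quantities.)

5.4 × 10² km

985.007 × 0.74 = 728.90518 → 7.3 × 10² km (2 s.f., last digit at the 10^1 place).
7.1 × 27 = 191.7 → 1.9 × 10² km (2 s.f., last digit at the 10^1 place).
Difference: 537.20518 km; keep the coarser place, 10^1.
Result: 5.4 × 10² km.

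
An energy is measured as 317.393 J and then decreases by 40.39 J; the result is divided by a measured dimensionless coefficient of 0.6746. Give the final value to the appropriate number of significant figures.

317.393 J − 40.39 J = 277.003 J; the difference is limited to 2 decimal places (5 s.f.).
Carrying full precision, 277.003 ÷ 0.6746 = 410.618144085… J; 0.6746 has 4 s.f., so the result keeps min(5, 4) = 4 s.f.
Rounded to 4 significant figures: 410.6 J.

410.6 J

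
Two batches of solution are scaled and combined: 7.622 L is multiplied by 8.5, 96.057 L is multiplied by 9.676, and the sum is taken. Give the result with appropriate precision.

7.622 × 8.5 = 64.787 → 65 L (2 s.f., last digit at the 10^0 place).
96.057 × 9.676 = 929.447532 → 929.4 L (4 s.f., last digit at the 10^-1 place).
Sum: 994.234532 L; keep the coarser place, 10^0.
Result: 994 L.

994 L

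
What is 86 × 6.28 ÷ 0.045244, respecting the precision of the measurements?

1.2 × 10⁴

86 × 6.28 ÷ 0.045244 = 11937.0524268…
Multiplication/division keeps the fewest significant figures: 86 → 2 s.f., 6.28 → 3 s.f., 0.045244 → 5 s.f.; limit is 2.
Rounded to 2 significant figures: 1.2 × 10⁴.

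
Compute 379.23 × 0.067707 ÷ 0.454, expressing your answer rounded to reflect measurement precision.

379.23 × 0.067707 ÷ 0.454 = 56.5562238106…
Multiplication/division keeps the fewest significant figures: 379.23 → 5 s.f., 0.067707 → 5 s.f., 0.454 → 3 s.f.; limit is 3.
Rounded to 3 significant figures: 56.6.

56.6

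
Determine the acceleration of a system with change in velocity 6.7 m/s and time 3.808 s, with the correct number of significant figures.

acceleration = 6.7 m/s ÷ 3.808 s = 1.75945378151… m/s².
6.7 has 2 significant figures; 3.808 has 4.
Division/multiplication keeps the fewest: 2 significant figures.
Rounded: 1.8 m/s².

1.8 m/s²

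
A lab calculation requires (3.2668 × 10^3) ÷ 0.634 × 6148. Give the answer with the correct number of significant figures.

3.17 × 10^7

(3.2668 × 10^3) ÷ 0.634 × 6148 = 31678685.1735…
Multiplication/division keeps the fewest significant figures: 3.2668 × 10^3 → 5 s.f., 0.634 → 3 s.f., 6148 → 4 s.f.; limit is 3.
Rounded to 3 significant figures: 3.17 × 10^7.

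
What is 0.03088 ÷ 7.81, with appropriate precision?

0.03088 ÷ 7.81 = 0.00395390524968…
Multiplication/division keeps the fewest significant figures: 0.03088 → 4 s.f., 7.81 → 3 s.f.; limit is 3.
Rounded to 3 significant figures: 0.00395.

0.00395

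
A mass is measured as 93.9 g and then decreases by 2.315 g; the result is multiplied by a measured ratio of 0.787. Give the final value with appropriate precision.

93.9 g − 2.315 g = 91.585 g; the difference is limited to 1 decimal place (3 s.f.).
Carrying full precision, 91.585 × 0.787 = 72.077395 g; 0.787 has 3 s.f., so the result keeps min(3, 3) = 3 s.f.
Rounded to 3 significant figures: 72.1 g.

72.1 g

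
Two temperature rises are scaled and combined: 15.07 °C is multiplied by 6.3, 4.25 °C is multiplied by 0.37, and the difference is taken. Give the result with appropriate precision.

15.07 × 6.3 = 94.941 → 95 °C (2 s.f., last digit at the 10^0 place).
4.25 × 0.37 = 1.5725 → 1.6 °C (2 s.f., last digit at the 10^-1 place).
Difference: 93.3685 °C; keep the coarser place, 10^0.
Result: 93 °C.

93 °C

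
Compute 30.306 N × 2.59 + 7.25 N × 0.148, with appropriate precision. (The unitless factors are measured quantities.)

79.6 N

30.306 × 2.59 = 78.49254 → 78.5 N (3 s.f., last digit at the 10^-1 place).
7.25 × 0.148 = 1.073 → 1.07 N (3 s.f., last digit at the 10^-2 place).
Sum: 79.56554 N; keep the coarser place, 10^-1.
Result: 79.6 N.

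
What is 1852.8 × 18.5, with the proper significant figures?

1852.8 × 18.5 = 34276.8
Multiplication/division keeps the fewest significant figures: 1852.8 → 5 s.f., 18.5 → 3 s.f.; limit is 3.
Rounded to 3 significant figures: 3.43 × 10⁴.

3.43 × 10⁴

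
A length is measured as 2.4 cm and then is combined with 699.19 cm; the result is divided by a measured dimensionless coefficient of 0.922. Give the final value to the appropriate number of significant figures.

2.4 cm + 699.19 cm = 701.59 cm; the sum is limited to 1 decimal place (4 s.f.).
Carrying full precision, 701.59 ÷ 0.922 = 760.943600868… cm; 0.922 has 3 s.f., so the result keeps min(4, 3) = 3 s.f.
Rounded to 3 significant figures: 761 cm.

761 cm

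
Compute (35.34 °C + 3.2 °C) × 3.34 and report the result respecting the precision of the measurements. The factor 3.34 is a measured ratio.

35.34 °C + 3.2 °C = 38.54 °C; the sum is limited to 1 decimal place (3 s.f.).
Carrying full precision, 38.54 × 3.34 = 128.7236 °C; 3.34 has 3 s.f., so the result keeps min(3, 3) = 3 s.f.
Rounded to 3 significant figures: 129 °C.

129 °C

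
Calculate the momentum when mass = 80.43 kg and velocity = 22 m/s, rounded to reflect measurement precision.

momentum = 80.43 kg × 22 m/s = 1769.46 kg·m/s.
80.43 has 4 significant figures; 22 has 2.
Division/multiplication keeps the fewest: 2 significant figures.
Rounded: 1.8 × 10³ kg·m/s.

1.8 × 10³ kg·m/s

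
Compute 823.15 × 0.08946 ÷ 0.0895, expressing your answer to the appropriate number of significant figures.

823.15 × 0.08946 ÷ 0.0895 = 822.782111732…
Multiplication/division keeps the fewest significant figures: 823.15 → 5 s.f., 0.08946 → 4 s.f., 0.0895 → 3 s.f.; limit is 3.
Rounded to 3 significant figures: 823.

823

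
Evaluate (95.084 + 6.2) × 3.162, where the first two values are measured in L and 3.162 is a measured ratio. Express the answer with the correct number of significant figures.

95.084 L + 6.2 L = 101.284 L; the sum is limited to 1 decimal place (4 s.f.).
Carrying full precision, 101.284 × 3.162 = 320.260008 L; 3.162 has 4 s.f., so the result keeps min(4, 4) = 4 s.f.
Rounded to 4 significant figures: 320.3 L.

320.3 L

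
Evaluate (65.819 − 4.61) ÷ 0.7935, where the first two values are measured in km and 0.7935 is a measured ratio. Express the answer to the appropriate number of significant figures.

77.14 km

65.819 km − 4.61 km = 61.209 km; the difference is limited to 2 decimal places (4 s.f.).
Carrying full precision, 61.209 ÷ 0.7935 = 77.1379962193… km; 0.7935 has 4 s.f., so the result keeps min(4, 4) = 4 s.f.
Rounded to 4 significant figures: 77.14 km.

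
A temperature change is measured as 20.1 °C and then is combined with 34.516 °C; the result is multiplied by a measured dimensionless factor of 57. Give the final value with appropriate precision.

20.1 °C + 34.516 °C = 54.616 °C; the sum is limited to 1 decimal place (3 s.f.).
Carrying full precision, 54.616 × 57 = 3113.112 °C; 57 has 2 s.f., so the result keeps min(3, 2) = 2 s.f.
Rounded to 2 significant figures: 3.1 × 10^3 °C.

3.1 × 10^3 °C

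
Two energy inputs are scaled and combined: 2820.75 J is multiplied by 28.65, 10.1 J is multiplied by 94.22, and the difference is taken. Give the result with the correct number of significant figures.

2820.75 × 28.65 = 80814.4875 → 8.081 × 10⁴ J (4 s.f., last digit at the 10^1 place).
10.1 × 94.22 = 951.622 → 952 J (3 s.f., last digit at the 10^0 place).
Difference: 79862.8655 J; keep the coarser place, 10^1.
Result: 7.986 × 10⁴ J.

7.986 × 10⁴ J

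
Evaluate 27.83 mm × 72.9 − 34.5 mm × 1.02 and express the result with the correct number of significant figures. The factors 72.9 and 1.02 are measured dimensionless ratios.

1.99 × 10^3 mm

27.83 × 72.9 = 2028.807 → 2.03 × 10^3 mm (3 s.f., last digit at the 10^1 place).
34.5 × 1.02 = 35.19 → 35.2 mm (3 s.f., last digit at the 10^-1 place).
Difference: 1993.617 mm; keep the coarser place, 10^1.
Result: 1.99 × 10^3 mm.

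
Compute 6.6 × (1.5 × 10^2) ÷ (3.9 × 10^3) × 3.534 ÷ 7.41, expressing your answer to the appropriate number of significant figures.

6.6 × (1.5 × 10^2) ÷ (3.9 × 10^3) × 3.534 ÷ 7.41 = 0.121065088757…
Multiplication/division keeps the fewest significant figures: 6.6 → 2 s.f., 1.5 × 10^2 → 2 s.f., 3.9 × 10^3 → 2 s.f., 3.534 → 4 s.f., 7.41 → 3 s.f.; limit is 2.
Rounded to 2 significant figures: 0.12.

0.12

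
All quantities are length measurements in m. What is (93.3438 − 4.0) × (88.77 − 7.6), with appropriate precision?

93.3438 − 4.0 = 89.3438, limited to 1 d.p. → 3 s.f.; 88.77 − 7.6 = 81.17, limited to 1 d.p. → 3 s.f.
Carrying full precision, 89.3438 × 81.17 = 7252.036246; keep min(3, 3) = 3 s.f.
Rounded to 3 significant figures: 7.25 × 10^3 m².

7.25 × 10^3 m²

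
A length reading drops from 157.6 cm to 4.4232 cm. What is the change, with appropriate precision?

153.2 cm

157.6 cm − 4.4232 cm = 153.1768 cm.
Addition/subtraction keeps the fewest decimal places: 157.6 → 1 decimal place, 4.4232 → 4 decimal places; limit is 1.
Rounded to 1 decimal place: 153.2 cm.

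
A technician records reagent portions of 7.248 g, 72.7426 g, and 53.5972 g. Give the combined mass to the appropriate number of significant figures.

133.588 g

7.248 g + 72.7426 g + 53.5972 g = 133.5878 g.
Addition/subtraction keeps the fewest decimal places: 7.248 → 3 decimal places, 72.7426 → 4 decimal places, 53.5972 → 4 decimal places; limit is 3.
Rounded to 3 decimal places: 133.588 g.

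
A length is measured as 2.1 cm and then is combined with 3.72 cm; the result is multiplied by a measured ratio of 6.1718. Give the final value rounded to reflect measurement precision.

2.1 cm + 3.72 cm = 5.82 cm; the sum is limited to 1 decimal place (2 s.f.).
Carrying full precision, 5.82 × 6.1718 = 35.919876 cm; 6.1718 has 5 s.f., so the result keeps min(2, 5) = 2 s.f.
Rounded to 2 significant figures: 36 cm.

36 cm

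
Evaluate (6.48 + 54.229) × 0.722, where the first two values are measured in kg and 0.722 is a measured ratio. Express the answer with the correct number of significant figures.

6.48 kg + 54.229 kg = 60.709 kg; the sum is limited to 2 decimal places (4 s.f.).
Carrying full precision, 60.709 × 0.722 = 43.831898 kg; 0.722 has 3 s.f., so the result keeps min(4, 3) = 3 s.f.
Rounded to 3 significant figures: 43.8 kg.

43.8 kg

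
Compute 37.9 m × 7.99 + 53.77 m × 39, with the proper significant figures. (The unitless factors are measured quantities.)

2.4 × 10^3 m

37.9 × 7.99 = 302.821 → 303 m (3 s.f., last digit at the 10^0 place).
53.77 × 39 = 2097.03 → 2.1 × 10^3 m (2 s.f., last digit at the 10^2 place).
Sum: 2399.851 m; keep the coarser place, 10^2.
Result: 2.4 × 10^3 m.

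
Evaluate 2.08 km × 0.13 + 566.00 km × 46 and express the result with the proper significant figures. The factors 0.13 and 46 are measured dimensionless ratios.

2.08 × 0.13 = 0.2704 → 0.27 km (2 s.f., last digit at the 10^-2 place).
566.00 × 46 = 26036 → 2.6 × 10^4 km (2 s.f., last digit at the 10^3 place).
Sum: 26036.2704 km; keep the coarser place, 10^3.
Result: 2.6 × 10^4 km.

2.6 × 10^4 km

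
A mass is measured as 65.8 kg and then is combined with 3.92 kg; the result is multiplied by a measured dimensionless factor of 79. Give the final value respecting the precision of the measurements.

5.5 × 10³ kg

65.8 kg + 3.92 kg = 69.72 kg; the sum is limited to 1 decimal place (3 s.f.).
Carrying full precision, 69.72 × 79 = 5507.88 kg; 79 has 2 s.f., so the result keeps min(3, 2) = 2 s.f.
Rounded to 2 significant figures: 5.5 × 10³ kg.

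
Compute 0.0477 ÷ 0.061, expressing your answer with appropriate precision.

0.0477 ÷ 0.061 = 0.781967213115…
Multiplication/division keeps the fewest significant figures: 0.0477 → 3 s.f., 0.061 → 2 s.f.; limit is 2.
Rounded to 2 significant figures: 0.78.

0.78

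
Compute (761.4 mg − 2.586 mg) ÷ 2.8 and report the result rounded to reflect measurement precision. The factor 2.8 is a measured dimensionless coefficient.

761.4 mg − 2.586 mg = 758.814 mg; the difference is limited to 1 decimal place (4 s.f.).
Carrying full precision, 758.814 ÷ 2.8 = 271.005 mg; 2.8 has 2 s.f., so the result keeps min(4, 2) = 2 s.f.
Rounded to 2 significant figures: 2.7 × 10² mg.

2.7 × 10² mg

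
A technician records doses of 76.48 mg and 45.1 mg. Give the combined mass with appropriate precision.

121.6 mg

76.48 mg + 45.1 mg = 121.58 mg.
Addition/subtraction keeps the fewest decimal places: 76.48 → 2 decimal places, 45.1 → 1 decimal place; limit is 1.
Rounded to 1 decimal place: 121.6 mg.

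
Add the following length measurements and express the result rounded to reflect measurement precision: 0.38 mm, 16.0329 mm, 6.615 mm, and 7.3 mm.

30.3 mm

0.38 mm + 16.0329 mm + 6.615 mm + 7.3 mm = 30.3279 mm.
Addition/subtraction keeps the fewest decimal places: 0.38 → 2 decimal places, 16.0329 → 4 decimal places, 6.615 → 3 decimal places, 7.3 → 1 decimal place; limit is 1.
Rounded to 1 decimal place: 30.3 mm.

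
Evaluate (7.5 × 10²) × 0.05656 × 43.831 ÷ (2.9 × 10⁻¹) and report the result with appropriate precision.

6.4 × 10³

(7.5 × 10²) × 0.05656 × 43.831 ÷ (2.9 × 10⁻¹) = 6411.41731034…
Multiplication/division keeps the fewest significant figures: 7.5 × 10² → 2 s.f., 0.05656 → 4 s.f., 43.831 → 5 s.f., 2.9 × 10⁻¹ → 2 s.f.; limit is 2.
Rounded to 2 significant figures: 6.4 × 10³.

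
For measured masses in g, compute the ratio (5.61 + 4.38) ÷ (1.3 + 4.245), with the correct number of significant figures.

1.8

5.61 + 4.38 = 9.99, limited to 2 d.p. → 3 s.f.; 1.3 + 4.245 = 5.545, limited to 1 d.p. → 2 s.f.
Carrying full precision, 9.99 ÷ 5.545 = 1.80162308386…; keep min(3, 2) = 2 s.f.
Rounded to 2 significant figures: 1.8.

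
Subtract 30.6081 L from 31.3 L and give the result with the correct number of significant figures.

0.7 L

31.3 L − 30.6081 L = 0.6919 L.
Addition/subtraction keeps the fewest decimal places: 31.3 → 1 decimal place, 30.6081 → 4 decimal places; limit is 1.
Rounded to 1 decimal place: 0.7 L.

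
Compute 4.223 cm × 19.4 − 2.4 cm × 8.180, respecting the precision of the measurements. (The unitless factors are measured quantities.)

62 cm

4.223 × 19.4 = 81.9262 → 81.9 cm (3 s.f., last digit at the 10^-1 place).
2.4 × 8.180 = 19.632 → 20. cm (2 s.f., last digit at the 10^0 place).
Difference: 62.2942 cm; keep the coarser place, 10^0.
Result: 62 cm.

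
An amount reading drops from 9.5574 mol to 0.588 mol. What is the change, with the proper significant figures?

9.5574 mol − 0.588 mol = 8.9694 mol.
Addition/subtraction keeps the fewest decimal places: 9.5574 → 4 decimal places, 0.588 → 3 decimal places; limit is 3.
Rounded to 3 decimal places: 8.969 mol.

8.969 mol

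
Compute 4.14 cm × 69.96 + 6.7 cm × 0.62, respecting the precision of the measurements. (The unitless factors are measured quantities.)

4.14 × 69.96 = 289.6344 → 290. cm (3 s.f., last digit at the 10^0 place).
6.7 × 0.62 = 4.154 → 4.2 cm (2 s.f., last digit at the 10^-1 place).
Sum: 293.7884 cm; keep the coarser place, 10^0.
Result: 294 cm.

294 cm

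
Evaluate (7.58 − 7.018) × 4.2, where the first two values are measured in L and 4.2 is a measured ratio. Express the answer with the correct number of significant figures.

2.4 L

7.58 L − 7.018 L = 0.562 L; the difference is limited to 2 decimal places (2 s.f.).
Carrying full precision, 0.562 × 4.2 = 2.3604 L; 4.2 has 2 s.f., so the result keeps min(2, 2) = 2 s.f.
Rounded to 2 significant figures: 2.4 L.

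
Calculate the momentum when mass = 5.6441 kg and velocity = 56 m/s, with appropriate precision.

momentum = 5.6441 kg × 56 m/s = 316.0696 kg·m/s.
5.6441 has 5 significant figures; 56 has 2.
Division/multiplication keeps the fewest: 2 significant figures.
Rounded: 3.2 × 10^2 kg·m/s.

3.2 × 10^2 kg·m/s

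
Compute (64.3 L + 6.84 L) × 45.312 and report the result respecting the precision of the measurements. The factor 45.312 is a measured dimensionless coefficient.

3.22 × 10³ L

64.3 L + 6.84 L = 71.14 L; the sum is limited to 1 decimal place (3 s.f.).
Carrying full precision, 71.14 × 45.312 = 3223.49568 L; 45.312 has 5 s.f., so the result keeps min(3, 5) = 3 s.f.
Rounded to 3 significant figures: 3.22 × 10³ L.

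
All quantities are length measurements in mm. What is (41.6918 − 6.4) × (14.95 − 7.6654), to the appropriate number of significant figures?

2.57 × 10² mm²

41.6918 − 6.4 = 35.2918, limited to 1 d.p. → 3 s.f.; 14.95 − 7.6654 = 7.2846, limited to 2 d.p. → 3 s.f.
Carrying full precision, 35.2918 × 7.2846 = 257.08664628; keep min(3, 3) = 3 s.f.
Rounded to 3 significant figures: 2.57 × 10² mm².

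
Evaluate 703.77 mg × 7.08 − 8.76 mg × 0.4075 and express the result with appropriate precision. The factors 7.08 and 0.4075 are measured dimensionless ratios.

703.77 × 7.08 = 4982.6916 → 4.98 × 10³ mg (3 s.f., last digit at the 10^1 place).
8.76 × 0.4075 = 3.5697 → 3.57 mg (3 s.f., last digit at the 10^-2 place).
Difference: 4979.1219 mg; keep the coarser place, 10^1.
Result: 4.98 × 10³ mg.

4.98 × 10³ mg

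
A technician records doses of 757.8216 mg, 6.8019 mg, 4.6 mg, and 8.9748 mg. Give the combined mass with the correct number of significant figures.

778.2 mg

757.8216 mg + 6.8019 mg + 4.6 mg + 8.9748 mg = 778.1983 mg.
Addition/subtraction keeps the fewest decimal places: 757.8216 → 4 decimal places, 6.8019 → 4 decimal places, 4.6 → 1 decimal place, 8.9748 → 4 decimal places; limit is 1.
Rounded to 1 decimal place: 778.2 mg.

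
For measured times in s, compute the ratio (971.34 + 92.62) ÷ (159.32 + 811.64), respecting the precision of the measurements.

971.34 + 92.62 = 1063.96, limited to 2 d.p. → 6 s.f.; 159.32 + 811.64 = 970.96, limited to 2 d.p. → 5 s.f.
Carrying full precision, 1063.96 ÷ 970.96 = 1.0957814946…; keep min(6, 5) = 5 s.f.
Rounded to 5 significant figures: 1.0958.

1.0958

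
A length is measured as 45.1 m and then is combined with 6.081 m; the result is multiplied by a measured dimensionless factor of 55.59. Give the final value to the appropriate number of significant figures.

2.85 × 10^3 m

45.1 m + 6.081 m = 51.181 m; the sum is limited to 1 decimal place (3 s.f.).
Carrying full precision, 51.181 × 55.59 = 2845.15179 m; 55.59 has 4 s.f., so the result keeps min(3, 4) = 3 s.f.
Rounded to 3 significant figures: 2.85 × 10^3 m.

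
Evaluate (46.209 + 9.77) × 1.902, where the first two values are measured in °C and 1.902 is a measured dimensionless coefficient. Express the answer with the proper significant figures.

46.209 °C + 9.77 °C = 55.979 °C; the sum is limited to 2 decimal places (4 s.f.).
Carrying full precision, 55.979 × 1.902 = 106.472058 °C; 1.902 has 4 s.f., so the result keeps min(4, 4) = 4 s.f.
Rounded to 4 significant figures: 1.065 × 10^2 °C.

1.065 × 10^2 °C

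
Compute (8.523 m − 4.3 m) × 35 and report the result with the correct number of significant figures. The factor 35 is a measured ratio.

8.523 m − 4.3 m = 4.223 m; the difference is limited to 1 decimal place (2 s.f.).
Carrying full precision, 4.223 × 35 = 147.805 m; 35 has 2 s.f., so the result keeps min(2, 2) = 2 s.f.
Rounded to 2 significant figures: 1.5 × 10² m.

1.5 × 10² m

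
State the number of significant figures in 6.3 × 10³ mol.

6.3 × 10³: in scientific notation every digit of the coefficient is significant.

2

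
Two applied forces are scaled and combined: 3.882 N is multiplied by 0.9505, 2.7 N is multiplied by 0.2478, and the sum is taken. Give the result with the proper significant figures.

4.36 N

3.882 × 0.9505 = 3.689841 → 3.690 N (4 s.f., last digit at the 10^-3 place).
2.7 × 0.2478 = 0.66906 → 0.67 N (2 s.f., last digit at the 10^-2 place).
Sum: 4.358901 N; keep the coarser place, 10^-2.
Result: 4.36 N.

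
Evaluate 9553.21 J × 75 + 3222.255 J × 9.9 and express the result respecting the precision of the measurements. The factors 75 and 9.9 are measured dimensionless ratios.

9553.21 × 75 = 716490.75 → 7.2 × 10^5 J (2 s.f., last digit at the 10^4 place).
3222.255 × 9.9 = 31900.3245 → 3.2 × 10^4 J (2 s.f., last digit at the 10^3 place).
Sum: 748391.0745 J; keep the coarser place, 10^4.
Result: 7.5 × 10^5 J.

7.5 × 10^5 J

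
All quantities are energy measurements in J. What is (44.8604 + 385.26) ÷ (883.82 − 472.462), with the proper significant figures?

1.0456

44.8604 + 385.26 = 430.1204, limited to 2 d.p. → 5 s.f.; 883.82 − 472.462 = 411.358, limited to 2 d.p. → 5 s.f.
Carrying full precision, 430.1204 ÷ 411.358 = 1.04561087909…; keep min(5, 5) = 5 s.f.
Rounded to 5 significant figures: 1.0456.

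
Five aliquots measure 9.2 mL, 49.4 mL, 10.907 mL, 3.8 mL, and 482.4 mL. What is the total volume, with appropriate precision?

9.2 mL + 49.4 mL + 10.907 mL + 3.8 mL + 482.4 mL = 555.707 mL.
Addition/subtraction keeps the fewest decimal places: 9.2 → 1 decimal place, 49.4 → 1 decimal place, 10.907 → 3 decimal places, 3.8 → 1 decimal place, 482.4 → 1 decimal place; limit is 1.
Rounded to 1 decimal place: 555.7 mL.

555.7 mL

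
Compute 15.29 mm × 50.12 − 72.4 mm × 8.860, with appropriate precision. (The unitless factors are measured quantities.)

125 mm

15.29 × 50.12 = 766.3348 → 766.3 mm (4 s.f., last digit at the 10^-1 place).
72.4 × 8.860 = 641.464 → 641 mm (3 s.f., last digit at the 10^0 place).
Difference: 124.8708 mm; keep the coarser place, 10^0.
Result: 125 mm.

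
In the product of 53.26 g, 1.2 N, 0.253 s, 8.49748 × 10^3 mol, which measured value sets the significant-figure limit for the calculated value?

53.26 g → 4 s.f.; 1.2 N → 2 s.f.; 0.253 s → 3 s.f.; 8.49748 × 10^3 mol → 6 s.f.
The fewest is 2 significant figures, from 1.2 N.

1.2 N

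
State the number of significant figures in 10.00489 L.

10.00489: zeros between nonzero digits are significant.

7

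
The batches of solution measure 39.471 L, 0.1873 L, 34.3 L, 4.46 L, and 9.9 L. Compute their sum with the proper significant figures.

88.3 L

39.471 L + 0.1873 L + 34.3 L + 4.46 L + 9.9 L = 88.3183 L.
Addition/subtraction keeps the fewest decimal places: 39.471 → 3 decimal places, 0.1873 → 4 decimal places, 34.3 → 1 decimal place, 4.46 → 2 decimal places, 9.9 → 1 decimal place; limit is 1.
Rounded to 1 decimal place: 88.3 L.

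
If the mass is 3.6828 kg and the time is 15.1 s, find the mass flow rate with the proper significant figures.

mass flow rate = 3.6828 kg ÷ 15.1 s = 0.243894039735… kg/s.
3.6828 has 5 significant figures; 15.1 has 3.
Division/multiplication keeps the fewest: 3 significant figures.
Rounded: 0.244 kg/s.

0.244 kg/s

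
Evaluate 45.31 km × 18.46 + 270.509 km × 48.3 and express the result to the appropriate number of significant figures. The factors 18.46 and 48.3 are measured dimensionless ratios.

45.31 × 18.46 = 836.4226 → 836.4 km (4 s.f., last digit at the 10^-1 place).
270.509 × 48.3 = 13065.5847 → 1.31 × 10^4 km (3 s.f., last digit at the 10^2 place).
Sum: 13902.0073 km; keep the coarser place, 10^2.
Result: 1.39 × 10^4 km.

1.39 × 10^4 km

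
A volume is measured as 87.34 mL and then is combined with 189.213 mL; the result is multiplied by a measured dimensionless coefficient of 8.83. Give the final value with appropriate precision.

87.34 mL + 189.213 mL = 276.553 mL; the sum is limited to 2 decimal places (5 s.f.).
Carrying full precision, 276.553 × 8.83 = 2441.96299 mL; 8.83 has 3 s.f., so the result keeps min(5, 3) = 3 s.f.
Rounded to 3 significant figures: 2.44 × 10^3 mL.

2.44 × 10^3 mL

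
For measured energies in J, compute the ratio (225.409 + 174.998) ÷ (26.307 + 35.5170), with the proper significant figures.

225.409 + 174.998 = 400.407, limited to 3 d.p. → 6 s.f.; 26.307 + 35.5170 = 61.8240, limited to 3 d.p. → 5 s.f.
Carrying full precision, 400.407 ÷ 61.8240 = 6.4765625; keep min(6, 5) = 5 s.f.
Rounded to 5 significant figures: 6.4766.

6.4766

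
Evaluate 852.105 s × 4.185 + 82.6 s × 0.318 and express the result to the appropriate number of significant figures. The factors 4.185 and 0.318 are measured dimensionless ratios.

3592 s

852.105 × 4.185 = 3566.059425 → 3566 s (4 s.f., last digit at the 10^0 place).
82.6 × 0.318 = 26.2668 → 26.3 s (3 s.f., last digit at the 10^-1 place).
Sum: 3592.326225 s; keep the coarser place, 10^0.
Result: 3592 s.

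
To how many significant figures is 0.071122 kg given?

5

0.071122: leading zeros are not significant.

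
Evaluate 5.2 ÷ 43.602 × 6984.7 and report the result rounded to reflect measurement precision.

8.3 × 10^2

5.2 ÷ 43.602 × 6984.7 = 832.999403697…
Multiplication/division keeps the fewest significant figures: 5.2 → 2 s.f., 43.602 → 5 s.f., 6984.7 → 5 s.f.; limit is 2.
Rounded to 2 significant figures: 8.3 × 10^2.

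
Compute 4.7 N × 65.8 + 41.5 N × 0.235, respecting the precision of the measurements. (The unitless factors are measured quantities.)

4.7 × 65.8 = 309.26 → 3.1 × 10² N (2 s.f., last digit at the 10^1 place).
41.5 × 0.235 = 9.7525 → 9.75 N (3 s.f., last digit at the 10^-2 place).
Sum: 319.0125 N; keep the coarser place, 10^1.
Result: 3.2 × 10² N.

3.2 × 10² N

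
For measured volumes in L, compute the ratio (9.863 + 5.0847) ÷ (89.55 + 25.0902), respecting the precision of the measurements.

0.13039

9.863 + 5.0847 = 14.9477, limited to 3 d.p. → 5 s.f.; 89.55 + 25.0902 = 114.6402, limited to 2 d.p. → 5 s.f.
Carrying full precision, 14.9477 ÷ 114.6402 = 0.130387944194…; keep min(5, 5) = 5 s.f.
Rounded to 5 significant figures: 0.13039.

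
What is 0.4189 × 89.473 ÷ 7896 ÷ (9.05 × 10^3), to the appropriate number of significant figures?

0.4189 × 89.473 ÷ 7896 ÷ (9.05 × 10^3) = 5.24501386813 × 10^-7…
Multiplication/division keeps the fewest significant figures: 0.4189 → 4 s.f., 89.473 → 5 s.f., 7896 → 4 s.f., 9.05 × 10^3 → 3 s.f.; limit is 3.
Rounded to 3 significant figures: 5.25 × 10^-7.

5.25 × 10^-7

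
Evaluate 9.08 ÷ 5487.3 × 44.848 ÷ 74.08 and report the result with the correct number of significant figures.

9.08 ÷ 5487.3 × 44.848 ÷ 74.08 = 0.00100177283505…
Multiplication/division keeps the fewest significant figures: 9.08 → 3 s.f., 5487.3 → 5 s.f., 44.848 → 5 s.f., 74.08 → 4 s.f.; limit is 3.
Rounded to 3 significant figures: 0.00100.

0.00100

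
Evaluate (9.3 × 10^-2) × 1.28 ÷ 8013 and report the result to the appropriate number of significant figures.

(9.3 × 10^-2) × 1.28 ÷ 8013 = 0.0000148558592288…
Multiplication/division keeps the fewest significant figures: 9.3 × 10^-2 → 2 s.f., 1.28 → 3 s.f., 8013 → 4 s.f.; limit is 2.
Rounded to 2 significant figures: 1.5 × 10^-5.

1.5 × 10^-5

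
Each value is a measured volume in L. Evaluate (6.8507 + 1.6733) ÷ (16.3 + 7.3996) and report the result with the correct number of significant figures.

6.8507 + 1.6733 = 8.5240, limited to 4 d.p. → 5 s.f.; 16.3 + 7.3996 = 23.6996, limited to 1 d.p. → 3 s.f.
Carrying full precision, 8.5240 ÷ 23.6996 = 0.359668517612…; keep min(5, 3) = 3 s.f.
Rounded to 3 significant figures: 0.360.

0.360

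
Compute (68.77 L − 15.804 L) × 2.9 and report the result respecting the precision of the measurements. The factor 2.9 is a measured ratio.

68.77 L − 15.804 L = 52.966 L; the difference is limited to 2 decimal places (4 s.f.).
Carrying full precision, 52.966 × 2.9 = 153.6014 L; 2.9 has 2 s.f., so the result keeps min(4, 2) = 2 s.f.
Rounded to 2 significant figures: 1.5 × 10² L.

1.5 × 10² L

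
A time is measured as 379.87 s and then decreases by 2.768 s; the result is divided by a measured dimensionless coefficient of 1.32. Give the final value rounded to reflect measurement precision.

379.87 s − 2.768 s = 377.102 s; the difference is limited to 2 decimal places (5 s.f.).
Carrying full precision, 377.102 ÷ 1.32 = 285.683333333… s; 1.32 has 3 s.f., so the result keeps min(5, 3) = 3 s.f.
Rounded to 3 significant figures: 286 s.

286 s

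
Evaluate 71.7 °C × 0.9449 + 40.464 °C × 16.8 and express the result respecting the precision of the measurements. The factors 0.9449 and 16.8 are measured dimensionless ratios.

71.7 × 0.9449 = 67.74933 → 67.7 °C (3 s.f., last digit at the 10^-1 place).
40.464 × 16.8 = 679.7952 → 680. °C (3 s.f., last digit at the 10^0 place).
Sum: 747.54453 °C; keep the coarser place, 10^0.
Result: 748 °C.

748 °C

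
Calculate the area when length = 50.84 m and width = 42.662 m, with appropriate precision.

area = 50.84 m × 42.662 m = 2168.93608 m².
50.84 has 4 significant figures; 42.662 has 5.
Division/multiplication keeps the fewest: 4 significant figures.
Rounded: 2169 m².

2169 m²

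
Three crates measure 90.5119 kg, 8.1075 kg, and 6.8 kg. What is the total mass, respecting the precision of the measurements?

105.4 kg

90.5119 kg + 8.1075 kg + 6.8 kg = 105.4194 kg.
Addition/subtraction keeps the fewest decimal places: 90.5119 → 4 decimal places, 8.1075 → 4 decimal places, 6.8 → 1 decimal place; limit is 1.
Rounded to 1 decimal place: 105.4 kg.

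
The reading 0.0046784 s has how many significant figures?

5

0.0046784: leading zeros are not significant.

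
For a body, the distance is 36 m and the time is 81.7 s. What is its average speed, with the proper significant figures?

average speed = 36 m ÷ 81.7 s = 0.440636474908… m/s.
36 has 2 significant figures; 81.7 has 3.
Division/multiplication keeps the fewest: 2 significant figures.
Rounded: 0.44 m/s.

0.44 m/s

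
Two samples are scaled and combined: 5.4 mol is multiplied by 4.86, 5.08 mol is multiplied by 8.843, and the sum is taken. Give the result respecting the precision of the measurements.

5.4 × 4.86 = 26.244 → 26 mol (2 s.f., last digit at the 10^0 place).
5.08 × 8.843 = 44.92244 → 44.9 mol (3 s.f., last digit at the 10^-1 place).
Sum: 71.16644 mol; keep the coarser place, 10^0.
Result: 71 mol.

71 mol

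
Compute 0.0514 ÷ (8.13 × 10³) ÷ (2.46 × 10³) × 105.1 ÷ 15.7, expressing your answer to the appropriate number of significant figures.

0.0514 ÷ (8.13 × 10³) ÷ (2.46 × 10³) × 105.1 ÷ 15.7 = 1.72044395603 × 10^-8…
Multiplication/division keeps the fewest significant figures: 0.0514 → 3 s.f., 8.13 × 10³ → 3 s.f., 2.46 × 10³ → 3 s.f., 105.1 → 4 s.f., 15.7 → 3 s.f.; limit is 3.
Rounded to 3 significant figures: 1.72 × 10⁻⁸.

1.72 × 10⁻⁸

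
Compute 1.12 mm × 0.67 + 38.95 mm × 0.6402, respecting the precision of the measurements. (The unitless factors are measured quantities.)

1.12 × 0.67 = 0.7504 → 0.75 mm (2 s.f., last digit at the 10^-2 place).
38.95 × 0.6402 = 24.93579 → 24.94 mm (4 s.f., last digit at the 10^-2 place).
Sum: 25.68619 mm; keep the coarser place, 10^-2.
Result: 25.69 mm.

25.69 mm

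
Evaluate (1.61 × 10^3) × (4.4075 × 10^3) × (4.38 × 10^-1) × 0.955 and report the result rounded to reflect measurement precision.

(1.61 × 10^3) × (4.4075 × 10^3) × (4.38 × 10^-1) × 0.955 = 2968217.21175
Multiplication/division keeps the fewest significant figures: 1.61 × 10^3 → 3 s.f., 4.4075 × 10^3 → 5 s.f., 4.38 × 10^-1 → 3 s.f., 0.955 → 3 s.f.; limit is 3.
Rounded to 3 significant figures: 2.97 × 10^6.

2.97 × 10^6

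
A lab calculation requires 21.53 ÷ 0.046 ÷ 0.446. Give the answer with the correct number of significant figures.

1.0 × 10^3

21.53 ÷ 0.046 ÷ 0.446 = 1049.42483915…
Multiplication/division keeps the fewest significant figures: 21.53 → 4 s.f., 0.046 → 2 s.f., 0.446 → 3 s.f.; limit is 2.
Rounded to 2 significant figures: 1.0 × 10^3.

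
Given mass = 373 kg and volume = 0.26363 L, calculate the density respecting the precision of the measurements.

density = 373 kg ÷ 0.26363 L = 1414.86173804… kg/L.
373 has 3 significant figures; 0.26363 has 5.
Division/multiplication keeps the fewest: 3 significant figures.
Rounded: 1.41 × 10^3 kg/L.

1.41 × 10^3 kg/L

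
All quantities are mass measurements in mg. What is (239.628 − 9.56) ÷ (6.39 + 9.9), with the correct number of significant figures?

14.1

239.628 − 9.56 = 230.068, limited to 2 d.p. → 5 s.f.; 6.39 + 9.9 = 16.29, limited to 1 d.p. → 3 s.f.
Carrying full precision, 230.068 ÷ 16.29 = 14.1232658072…; keep min(5, 3) = 3 s.f.
Rounded to 3 significant figures: 14.1.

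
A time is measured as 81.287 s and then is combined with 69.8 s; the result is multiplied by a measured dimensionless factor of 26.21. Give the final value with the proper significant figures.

81.287 s + 69.8 s = 151.087 s; the sum is limited to 1 decimal place (4 s.f.).
Carrying full precision, 151.087 × 26.21 = 3959.99027 s; 26.21 has 4 s.f., so the result keeps min(4, 4) = 4 s.f.
Rounded to 4 significant figures: 3.960 × 10^3 s.

3.960 × 10^3 s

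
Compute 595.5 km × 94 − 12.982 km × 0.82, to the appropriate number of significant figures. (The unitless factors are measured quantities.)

595.5 × 94 = 55977 → 5.6 × 10^4 km (2 s.f., last digit at the 10^3 place).
12.982 × 0.82 = 10.64524 → 11 km (2 s.f., last digit at the 10^0 place).
Difference: 55966.35476 km; keep the coarser place, 10^3.
Result: 5.6 × 10^4 km.

5.6 × 10^4 km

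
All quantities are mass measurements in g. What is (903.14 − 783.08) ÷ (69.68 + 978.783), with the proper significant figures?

903.14 − 783.08 = 120.06, limited to 2 d.p. → 5 s.f.; 69.68 + 978.783 = 1048.463, limited to 2 d.p. → 6 s.f.
Carrying full precision, 120.06 ÷ 1048.463 = 0.114510478672…; keep min(5, 6) = 5 s.f.
Rounded to 5 significant figures: 0.11451.

0.11451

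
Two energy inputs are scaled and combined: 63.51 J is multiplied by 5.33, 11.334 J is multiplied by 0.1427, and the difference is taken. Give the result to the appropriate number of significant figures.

337 J

63.51 × 5.33 = 338.5083 → 3.39 × 10² J (3 s.f., last digit at the 10^0 place).
11.334 × 0.1427 = 1.6173618 → 1.617 J (4 s.f., last digit at the 10^-3 place).
Difference: 336.8909382 J; keep the coarser place, 10^0.
Result: 337 J.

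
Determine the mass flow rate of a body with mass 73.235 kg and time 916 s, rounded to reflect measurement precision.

0.0800 kg/s

mass flow rate = 73.235 kg ÷ 916 s = 0.0799508733624… kg/s.
73.235 has 5 significant figures; 916 has 3.
Division/multiplication keeps the fewest: 3 significant figures.
Rounded: 0.0800 kg/s.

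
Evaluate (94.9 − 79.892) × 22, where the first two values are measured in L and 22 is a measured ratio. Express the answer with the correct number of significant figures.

3.3 × 10² L

94.9 L − 79.892 L = 15.008 L; the difference is limited to 1 decimal place (3 s.f.).
Carrying full precision, 15.008 × 22 = 330.176 L; 22 has 2 s.f., so the result keeps min(3, 2) = 2 s.f.
Rounded to 2 significant figures: 3.3 × 10² L.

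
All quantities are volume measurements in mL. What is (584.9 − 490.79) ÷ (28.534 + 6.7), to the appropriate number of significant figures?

584.9 − 490.79 = 94.11, limited to 1 d.p. → 3 s.f.; 28.534 + 6.7 = 35.234, limited to 1 d.p. → 3 s.f.
Carrying full precision, 94.11 ÷ 35.234 = 2.67099960266…; keep min(3, 3) = 3 s.f.
Rounded to 3 significant figures: 2.67.

2.67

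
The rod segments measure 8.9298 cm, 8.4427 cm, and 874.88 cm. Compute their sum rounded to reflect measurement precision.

892.25 cm

8.9298 cm + 8.4427 cm + 874.88 cm = 892.2525 cm.
Addition/subtraction keeps the fewest decimal places: 8.9298 → 4 decimal places, 8.4427 → 4 decimal places, 874.88 → 2 decimal places; limit is 2.
Rounded to 2 decimal places: 892.25 cm.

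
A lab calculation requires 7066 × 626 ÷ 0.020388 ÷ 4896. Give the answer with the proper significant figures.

4.43 × 10^4

7066 × 626 ÷ 0.020388 ÷ 4896 = 44313.0795252…
Multiplication/division keeps the fewest significant figures: 7066 → 4 s.f., 626 → 3 s.f., 0.020388 → 5 s.f., 4896 → 4 s.f.; limit is 3.
Rounded to 3 significant figures: 4.43 × 10^4.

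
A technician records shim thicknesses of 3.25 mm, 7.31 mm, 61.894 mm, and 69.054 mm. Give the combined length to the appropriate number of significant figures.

3.25 mm + 7.31 mm + 61.894 mm + 69.054 mm = 141.508 mm.
Addition/subtraction keeps the fewest decimal places: 3.25 → 2 decimal places, 7.31 → 2 decimal places, 61.894 → 3 decimal places, 69.054 → 3 decimal places; limit is 2.
Rounded to 2 decimal places: 141.51 mm.

141.51 mm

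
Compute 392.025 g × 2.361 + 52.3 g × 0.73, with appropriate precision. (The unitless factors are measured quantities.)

964 g

392.025 × 2.361 = 925.571025 → 925.6 g (4 s.f., last digit at the 10^-1 place).
52.3 × 0.73 = 38.179 → 38 g (2 s.f., last digit at the 10^0 place).
Sum: 963.750025 g; keep the coarser place, 10^0.
Result: 964 g.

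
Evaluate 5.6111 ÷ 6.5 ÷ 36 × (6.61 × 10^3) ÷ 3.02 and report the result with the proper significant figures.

52

5.6111 ÷ 6.5 ÷ 36 × (6.61 × 10^3) ÷ 3.02 = 52.4839686987…
Multiplication/division keeps the fewest significant figures: 5.6111 → 5 s.f., 6.5 → 2 s.f., 36 → 2 s.f., 6.61 × 10^3 → 3 s.f., 3.02 → 3 s.f.; limit is 2.
Rounded to 2 significant figures: 52.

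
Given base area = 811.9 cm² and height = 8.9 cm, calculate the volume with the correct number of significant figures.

7.2 × 10^3 cm³

volume = 811.9 cm² × 8.9 cm = 7225.91 cm³.
811.9 has 4 significant figures; 8.9 has 2.
Division/multiplication keeps the fewest: 2 significant figures.
Rounded: 7.2 × 10^3 cm³.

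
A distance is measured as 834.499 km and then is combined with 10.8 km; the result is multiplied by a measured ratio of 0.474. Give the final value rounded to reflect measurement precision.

401 km

834.499 km + 10.8 km = 845.299 km; the sum is limited to 1 decimal place (4 s.f.).
Carrying full precision, 845.299 × 0.474 = 400.671726 km; 0.474 has 3 s.f., so the result keeps min(4, 3) = 3 s.f.
Rounded to 3 significant figures: 401 km.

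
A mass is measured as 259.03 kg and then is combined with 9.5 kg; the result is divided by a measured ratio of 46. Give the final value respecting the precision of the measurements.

5.8 kg

259.03 kg + 9.5 kg = 268.53 kg; the sum is limited to 1 decimal place (4 s.f.).
Carrying full precision, 268.53 ÷ 46 = 5.83760869565… kg; 46 has 2 s.f., so the result keeps min(4, 2) = 2 s.f.
Rounded to 2 significant figures: 5.8 kg.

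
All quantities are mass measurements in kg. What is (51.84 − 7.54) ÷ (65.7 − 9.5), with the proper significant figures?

51.84 − 7.54 = 44.30, limited to 2 d.p. → 4 s.f.; 65.7 − 9.5 = 56.2, limited to 1 d.p. → 3 s.f.
Carrying full precision, 44.30 ÷ 56.2 = 0.788256227758…; keep min(4, 3) = 3 s.f.
Rounded to 3 significant figures: 0.788.

0.788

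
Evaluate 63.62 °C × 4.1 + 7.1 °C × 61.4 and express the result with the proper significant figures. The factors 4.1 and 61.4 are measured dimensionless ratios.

7.0 × 10² °C

63.62 × 4.1 = 260.842 → 2.6 × 10² °C (2 s.f., last digit at the 10^1 place).
7.1 × 61.4 = 435.94 → 4.4 × 10² °C (2 s.f., last digit at the 10^1 place).
Sum: 696.782 °C; keep the coarser place, 10^1.
Result: 7.0 × 10² °C.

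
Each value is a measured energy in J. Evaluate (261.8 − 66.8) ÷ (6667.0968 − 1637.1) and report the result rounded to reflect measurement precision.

3.877 × 10⁻²

261.8 − 66.8 = 195.0, limited to 1 d.p. → 4 s.f.; 6667.0968 − 1637.1 = 5029.9968, limited to 1 d.p. → 5 s.f.
Carrying full precision, 195.0 ÷ 5029.9968 = 0.0387674202894…; keep min(4, 5) = 4 s.f.
Rounded to 4 significant figures: 3.877 × 10⁻².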